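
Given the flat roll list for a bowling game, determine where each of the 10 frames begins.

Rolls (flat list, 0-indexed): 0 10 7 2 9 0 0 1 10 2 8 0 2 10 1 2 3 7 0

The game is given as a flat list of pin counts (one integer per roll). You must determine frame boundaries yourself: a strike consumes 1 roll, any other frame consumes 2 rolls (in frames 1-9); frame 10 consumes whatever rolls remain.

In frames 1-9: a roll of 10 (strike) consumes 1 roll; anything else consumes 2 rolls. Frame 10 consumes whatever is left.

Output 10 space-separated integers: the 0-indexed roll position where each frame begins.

Frame 1 starts at roll index 0: rolls=0,10 (sum=10), consumes 2 rolls
Frame 2 starts at roll index 2: rolls=7,2 (sum=9), consumes 2 rolls
Frame 3 starts at roll index 4: rolls=9,0 (sum=9), consumes 2 rolls
Frame 4 starts at roll index 6: rolls=0,1 (sum=1), consumes 2 rolls
Frame 5 starts at roll index 8: roll=10 (strike), consumes 1 roll
Frame 6 starts at roll index 9: rolls=2,8 (sum=10), consumes 2 rolls
Frame 7 starts at roll index 11: rolls=0,2 (sum=2), consumes 2 rolls
Frame 8 starts at roll index 13: roll=10 (strike), consumes 1 roll
Frame 9 starts at roll index 14: rolls=1,2 (sum=3), consumes 2 rolls
Frame 10 starts at roll index 16: 3 remaining rolls

Answer: 0 2 4 6 8 9 11 13 14 16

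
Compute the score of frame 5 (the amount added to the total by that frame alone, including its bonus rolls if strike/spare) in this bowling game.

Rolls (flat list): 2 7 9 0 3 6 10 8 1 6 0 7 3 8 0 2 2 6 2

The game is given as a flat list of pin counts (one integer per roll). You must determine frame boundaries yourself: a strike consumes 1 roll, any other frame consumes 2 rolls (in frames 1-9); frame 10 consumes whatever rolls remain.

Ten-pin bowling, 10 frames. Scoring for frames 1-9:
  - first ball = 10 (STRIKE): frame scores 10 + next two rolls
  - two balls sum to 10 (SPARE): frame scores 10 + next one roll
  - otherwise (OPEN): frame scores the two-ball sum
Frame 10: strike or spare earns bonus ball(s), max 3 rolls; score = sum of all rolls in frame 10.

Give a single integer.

Frame 1: OPEN (2+7=9). Cumulative: 9
Frame 2: OPEN (9+0=9). Cumulative: 18
Frame 3: OPEN (3+6=9). Cumulative: 27
Frame 4: STRIKE. 10 + next two rolls (8+1) = 19. Cumulative: 46
Frame 5: OPEN (8+1=9). Cumulative: 55
Frame 6: OPEN (6+0=6). Cumulative: 61
Frame 7: SPARE (7+3=10). 10 + next roll (8) = 18. Cumulative: 79

Answer: 9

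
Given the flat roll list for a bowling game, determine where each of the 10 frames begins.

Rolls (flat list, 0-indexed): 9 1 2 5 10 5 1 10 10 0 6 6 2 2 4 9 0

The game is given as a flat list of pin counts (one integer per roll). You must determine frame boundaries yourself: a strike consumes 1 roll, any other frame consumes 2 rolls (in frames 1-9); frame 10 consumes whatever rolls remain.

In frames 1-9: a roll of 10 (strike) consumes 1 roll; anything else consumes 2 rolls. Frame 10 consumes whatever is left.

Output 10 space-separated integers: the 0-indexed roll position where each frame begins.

Answer: 0 2 4 5 7 8 9 11 13 15

Derivation:
Frame 1 starts at roll index 0: rolls=9,1 (sum=10), consumes 2 rolls
Frame 2 starts at roll index 2: rolls=2,5 (sum=7), consumes 2 rolls
Frame 3 starts at roll index 4: roll=10 (strike), consumes 1 roll
Frame 4 starts at roll index 5: rolls=5,1 (sum=6), consumes 2 rolls
Frame 5 starts at roll index 7: roll=10 (strike), consumes 1 roll
Frame 6 starts at roll index 8: roll=10 (strike), consumes 1 roll
Frame 7 starts at roll index 9: rolls=0,6 (sum=6), consumes 2 rolls
Frame 8 starts at roll index 11: rolls=6,2 (sum=8), consumes 2 rolls
Frame 9 starts at roll index 13: rolls=2,4 (sum=6), consumes 2 rolls
Frame 10 starts at roll index 15: 2 remaining rolls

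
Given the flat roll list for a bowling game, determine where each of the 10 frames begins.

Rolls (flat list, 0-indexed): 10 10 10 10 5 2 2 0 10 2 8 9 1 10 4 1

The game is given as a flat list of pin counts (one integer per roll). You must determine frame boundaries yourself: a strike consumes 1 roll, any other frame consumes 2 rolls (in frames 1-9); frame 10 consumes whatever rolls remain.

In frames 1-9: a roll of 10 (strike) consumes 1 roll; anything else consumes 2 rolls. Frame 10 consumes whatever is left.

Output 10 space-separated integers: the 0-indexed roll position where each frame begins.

Frame 1 starts at roll index 0: roll=10 (strike), consumes 1 roll
Frame 2 starts at roll index 1: roll=10 (strike), consumes 1 roll
Frame 3 starts at roll index 2: roll=10 (strike), consumes 1 roll
Frame 4 starts at roll index 3: roll=10 (strike), consumes 1 roll
Frame 5 starts at roll index 4: rolls=5,2 (sum=7), consumes 2 rolls
Frame 6 starts at roll index 6: rolls=2,0 (sum=2), consumes 2 rolls
Frame 7 starts at roll index 8: roll=10 (strike), consumes 1 roll
Frame 8 starts at roll index 9: rolls=2,8 (sum=10), consumes 2 rolls
Frame 9 starts at roll index 11: rolls=9,1 (sum=10), consumes 2 rolls
Frame 10 starts at roll index 13: 3 remaining rolls

Answer: 0 1 2 3 4 6 8 9 11 13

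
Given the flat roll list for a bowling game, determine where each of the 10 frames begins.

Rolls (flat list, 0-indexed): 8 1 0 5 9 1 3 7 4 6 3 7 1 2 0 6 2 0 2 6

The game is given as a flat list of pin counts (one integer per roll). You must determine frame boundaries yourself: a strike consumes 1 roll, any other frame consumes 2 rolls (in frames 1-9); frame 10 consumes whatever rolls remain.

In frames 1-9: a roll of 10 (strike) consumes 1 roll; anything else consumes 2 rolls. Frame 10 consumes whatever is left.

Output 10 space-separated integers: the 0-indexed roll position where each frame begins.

Answer: 0 2 4 6 8 10 12 14 16 18

Derivation:
Frame 1 starts at roll index 0: rolls=8,1 (sum=9), consumes 2 rolls
Frame 2 starts at roll index 2: rolls=0,5 (sum=5), consumes 2 rolls
Frame 3 starts at roll index 4: rolls=9,1 (sum=10), consumes 2 rolls
Frame 4 starts at roll index 6: rolls=3,7 (sum=10), consumes 2 rolls
Frame 5 starts at roll index 8: rolls=4,6 (sum=10), consumes 2 rolls
Frame 6 starts at roll index 10: rolls=3,7 (sum=10), consumes 2 rolls
Frame 7 starts at roll index 12: rolls=1,2 (sum=3), consumes 2 rolls
Frame 8 starts at roll index 14: rolls=0,6 (sum=6), consumes 2 rolls
Frame 9 starts at roll index 16: rolls=2,0 (sum=2), consumes 2 rolls
Frame 10 starts at roll index 18: 2 remaining rolls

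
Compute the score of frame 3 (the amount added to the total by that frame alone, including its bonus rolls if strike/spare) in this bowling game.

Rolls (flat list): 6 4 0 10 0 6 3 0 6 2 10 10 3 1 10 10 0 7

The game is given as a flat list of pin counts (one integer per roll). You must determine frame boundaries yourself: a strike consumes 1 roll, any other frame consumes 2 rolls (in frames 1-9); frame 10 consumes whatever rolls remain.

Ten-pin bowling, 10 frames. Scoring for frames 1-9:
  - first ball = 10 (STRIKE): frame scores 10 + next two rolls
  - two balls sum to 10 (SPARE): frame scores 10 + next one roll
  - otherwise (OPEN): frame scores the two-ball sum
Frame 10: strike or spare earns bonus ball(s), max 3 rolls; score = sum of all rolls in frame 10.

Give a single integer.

Frame 1: SPARE (6+4=10). 10 + next roll (0) = 10. Cumulative: 10
Frame 2: SPARE (0+10=10). 10 + next roll (0) = 10. Cumulative: 20
Frame 3: OPEN (0+6=6). Cumulative: 26
Frame 4: OPEN (3+0=3). Cumulative: 29
Frame 5: OPEN (6+2=8). Cumulative: 37

Answer: 6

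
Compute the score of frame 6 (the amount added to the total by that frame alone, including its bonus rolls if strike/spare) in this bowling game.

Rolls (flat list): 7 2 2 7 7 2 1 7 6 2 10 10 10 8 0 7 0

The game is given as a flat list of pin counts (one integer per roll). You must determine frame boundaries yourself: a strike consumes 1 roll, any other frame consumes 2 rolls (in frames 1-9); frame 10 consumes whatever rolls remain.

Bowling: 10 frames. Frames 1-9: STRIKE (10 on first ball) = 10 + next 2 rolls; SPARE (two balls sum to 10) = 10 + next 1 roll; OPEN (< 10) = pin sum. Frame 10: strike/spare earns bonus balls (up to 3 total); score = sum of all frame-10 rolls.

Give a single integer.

Frame 1: OPEN (7+2=9). Cumulative: 9
Frame 2: OPEN (2+7=9). Cumulative: 18
Frame 3: OPEN (7+2=9). Cumulative: 27
Frame 4: OPEN (1+7=8). Cumulative: 35
Frame 5: OPEN (6+2=8). Cumulative: 43
Frame 6: STRIKE. 10 + next two rolls (10+10) = 30. Cumulative: 73
Frame 7: STRIKE. 10 + next two rolls (10+8) = 28. Cumulative: 101
Frame 8: STRIKE. 10 + next two rolls (8+0) = 18. Cumulative: 119

Answer: 30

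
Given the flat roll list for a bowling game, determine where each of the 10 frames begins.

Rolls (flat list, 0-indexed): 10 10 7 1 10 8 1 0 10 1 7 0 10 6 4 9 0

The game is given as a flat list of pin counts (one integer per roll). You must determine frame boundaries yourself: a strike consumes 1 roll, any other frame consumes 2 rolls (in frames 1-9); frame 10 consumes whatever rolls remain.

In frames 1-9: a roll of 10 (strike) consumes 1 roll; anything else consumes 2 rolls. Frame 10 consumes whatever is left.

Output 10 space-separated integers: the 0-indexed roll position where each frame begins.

Answer: 0 1 2 4 5 7 9 11 13 15

Derivation:
Frame 1 starts at roll index 0: roll=10 (strike), consumes 1 roll
Frame 2 starts at roll index 1: roll=10 (strike), consumes 1 roll
Frame 3 starts at roll index 2: rolls=7,1 (sum=8), consumes 2 rolls
Frame 4 starts at roll index 4: roll=10 (strike), consumes 1 roll
Frame 5 starts at roll index 5: rolls=8,1 (sum=9), consumes 2 rolls
Frame 6 starts at roll index 7: rolls=0,10 (sum=10), consumes 2 rolls
Frame 7 starts at roll index 9: rolls=1,7 (sum=8), consumes 2 rolls
Frame 8 starts at roll index 11: rolls=0,10 (sum=10), consumes 2 rolls
Frame 9 starts at roll index 13: rolls=6,4 (sum=10), consumes 2 rolls
Frame 10 starts at roll index 15: 2 remaining rolls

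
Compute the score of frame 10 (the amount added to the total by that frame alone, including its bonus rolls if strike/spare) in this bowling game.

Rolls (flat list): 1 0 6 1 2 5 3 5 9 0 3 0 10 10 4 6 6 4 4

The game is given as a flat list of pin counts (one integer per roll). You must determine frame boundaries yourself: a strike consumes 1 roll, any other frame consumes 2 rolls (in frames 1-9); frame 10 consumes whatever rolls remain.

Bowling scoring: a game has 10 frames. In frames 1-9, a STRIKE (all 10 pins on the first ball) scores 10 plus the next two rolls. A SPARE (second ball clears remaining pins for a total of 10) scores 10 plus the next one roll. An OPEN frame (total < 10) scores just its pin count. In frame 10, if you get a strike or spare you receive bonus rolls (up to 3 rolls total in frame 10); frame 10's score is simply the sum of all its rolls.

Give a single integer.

Frame 1: OPEN (1+0=1). Cumulative: 1
Frame 2: OPEN (6+1=7). Cumulative: 8
Frame 3: OPEN (2+5=7). Cumulative: 15
Frame 4: OPEN (3+5=8). Cumulative: 23
Frame 5: OPEN (9+0=9). Cumulative: 32
Frame 6: OPEN (3+0=3). Cumulative: 35
Frame 7: STRIKE. 10 + next two rolls (10+4) = 24. Cumulative: 59
Frame 8: STRIKE. 10 + next two rolls (4+6) = 20. Cumulative: 79
Frame 9: SPARE (4+6=10). 10 + next roll (6) = 16. Cumulative: 95
Frame 10: SPARE. Sum of all frame-10 rolls (6+4+4) = 14. Cumulative: 109

Answer: 14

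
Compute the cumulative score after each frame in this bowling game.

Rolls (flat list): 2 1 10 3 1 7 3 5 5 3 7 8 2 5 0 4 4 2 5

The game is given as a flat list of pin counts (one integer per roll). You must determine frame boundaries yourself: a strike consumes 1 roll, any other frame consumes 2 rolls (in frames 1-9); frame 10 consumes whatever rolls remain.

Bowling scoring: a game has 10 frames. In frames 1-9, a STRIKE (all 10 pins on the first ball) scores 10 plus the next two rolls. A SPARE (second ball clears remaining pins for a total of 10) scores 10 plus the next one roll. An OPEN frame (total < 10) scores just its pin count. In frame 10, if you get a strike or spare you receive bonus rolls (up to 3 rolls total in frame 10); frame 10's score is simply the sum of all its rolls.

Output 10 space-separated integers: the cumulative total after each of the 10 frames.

Frame 1: OPEN (2+1=3). Cumulative: 3
Frame 2: STRIKE. 10 + next two rolls (3+1) = 14. Cumulative: 17
Frame 3: OPEN (3+1=4). Cumulative: 21
Frame 4: SPARE (7+3=10). 10 + next roll (5) = 15. Cumulative: 36
Frame 5: SPARE (5+5=10). 10 + next roll (3) = 13. Cumulative: 49
Frame 6: SPARE (3+7=10). 10 + next roll (8) = 18. Cumulative: 67
Frame 7: SPARE (8+2=10). 10 + next roll (5) = 15. Cumulative: 82
Frame 8: OPEN (5+0=5). Cumulative: 87
Frame 9: OPEN (4+4=8). Cumulative: 95
Frame 10: OPEN. Sum of all frame-10 rolls (2+5) = 7. Cumulative: 102

Answer: 3 17 21 36 49 67 82 87 95 102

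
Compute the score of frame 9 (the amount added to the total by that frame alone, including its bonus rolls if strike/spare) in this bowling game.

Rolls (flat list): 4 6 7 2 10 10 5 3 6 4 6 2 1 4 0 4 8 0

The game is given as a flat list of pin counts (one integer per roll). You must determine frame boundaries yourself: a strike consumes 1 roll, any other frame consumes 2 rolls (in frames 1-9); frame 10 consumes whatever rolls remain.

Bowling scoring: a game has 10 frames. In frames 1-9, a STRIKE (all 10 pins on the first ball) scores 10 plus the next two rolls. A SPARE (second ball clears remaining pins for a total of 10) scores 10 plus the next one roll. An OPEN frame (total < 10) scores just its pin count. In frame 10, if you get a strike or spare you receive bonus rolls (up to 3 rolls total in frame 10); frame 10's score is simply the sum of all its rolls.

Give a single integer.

Frame 1: SPARE (4+6=10). 10 + next roll (7) = 17. Cumulative: 17
Frame 2: OPEN (7+2=9). Cumulative: 26
Frame 3: STRIKE. 10 + next two rolls (10+5) = 25. Cumulative: 51
Frame 4: STRIKE. 10 + next two rolls (5+3) = 18. Cumulative: 69
Frame 5: OPEN (5+3=8). Cumulative: 77
Frame 6: SPARE (6+4=10). 10 + next roll (6) = 16. Cumulative: 93
Frame 7: OPEN (6+2=8). Cumulative: 101
Frame 8: OPEN (1+4=5). Cumulative: 106
Frame 9: OPEN (0+4=4). Cumulative: 110
Frame 10: OPEN. Sum of all frame-10 rolls (8+0) = 8. Cumulative: 118

Answer: 4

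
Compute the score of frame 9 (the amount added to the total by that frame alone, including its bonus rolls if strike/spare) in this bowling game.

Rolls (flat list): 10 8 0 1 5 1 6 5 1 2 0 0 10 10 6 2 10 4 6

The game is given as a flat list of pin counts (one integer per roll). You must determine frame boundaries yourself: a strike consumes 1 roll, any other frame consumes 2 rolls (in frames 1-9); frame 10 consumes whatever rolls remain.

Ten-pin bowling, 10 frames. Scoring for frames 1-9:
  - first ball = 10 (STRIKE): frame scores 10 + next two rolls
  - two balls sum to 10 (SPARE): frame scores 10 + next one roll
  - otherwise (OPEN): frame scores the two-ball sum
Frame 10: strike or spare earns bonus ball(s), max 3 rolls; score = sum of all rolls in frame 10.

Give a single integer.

Answer: 8

Derivation:
Frame 1: STRIKE. 10 + next two rolls (8+0) = 18. Cumulative: 18
Frame 2: OPEN (8+0=8). Cumulative: 26
Frame 3: OPEN (1+5=6). Cumulative: 32
Frame 4: OPEN (1+6=7). Cumulative: 39
Frame 5: OPEN (5+1=6). Cumulative: 45
Frame 6: OPEN (2+0=2). Cumulative: 47
Frame 7: SPARE (0+10=10). 10 + next roll (10) = 20. Cumulative: 67
Frame 8: STRIKE. 10 + next two rolls (6+2) = 18. Cumulative: 85
Frame 9: OPEN (6+2=8). Cumulative: 93
Frame 10: STRIKE. Sum of all frame-10 rolls (10+4+6) = 20. Cumulative: 113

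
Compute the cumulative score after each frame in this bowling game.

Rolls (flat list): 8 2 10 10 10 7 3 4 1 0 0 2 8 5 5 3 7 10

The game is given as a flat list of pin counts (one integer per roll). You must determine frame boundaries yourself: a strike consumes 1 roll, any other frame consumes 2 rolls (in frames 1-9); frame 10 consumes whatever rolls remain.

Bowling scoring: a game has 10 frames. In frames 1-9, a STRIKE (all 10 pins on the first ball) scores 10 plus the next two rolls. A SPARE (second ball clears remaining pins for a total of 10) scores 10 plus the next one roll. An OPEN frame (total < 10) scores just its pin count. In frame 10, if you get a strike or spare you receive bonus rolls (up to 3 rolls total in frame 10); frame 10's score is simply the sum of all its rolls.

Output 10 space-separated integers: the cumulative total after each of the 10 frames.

Answer: 20 50 77 97 111 116 116 131 144 164

Derivation:
Frame 1: SPARE (8+2=10). 10 + next roll (10) = 20. Cumulative: 20
Frame 2: STRIKE. 10 + next two rolls (10+10) = 30. Cumulative: 50
Frame 3: STRIKE. 10 + next two rolls (10+7) = 27. Cumulative: 77
Frame 4: STRIKE. 10 + next two rolls (7+3) = 20. Cumulative: 97
Frame 5: SPARE (7+3=10). 10 + next roll (4) = 14. Cumulative: 111
Frame 6: OPEN (4+1=5). Cumulative: 116
Frame 7: OPEN (0+0=0). Cumulative: 116
Frame 8: SPARE (2+8=10). 10 + next roll (5) = 15. Cumulative: 131
Frame 9: SPARE (5+5=10). 10 + next roll (3) = 13. Cumulative: 144
Frame 10: SPARE. Sum of all frame-10 rolls (3+7+10) = 20. Cumulative: 164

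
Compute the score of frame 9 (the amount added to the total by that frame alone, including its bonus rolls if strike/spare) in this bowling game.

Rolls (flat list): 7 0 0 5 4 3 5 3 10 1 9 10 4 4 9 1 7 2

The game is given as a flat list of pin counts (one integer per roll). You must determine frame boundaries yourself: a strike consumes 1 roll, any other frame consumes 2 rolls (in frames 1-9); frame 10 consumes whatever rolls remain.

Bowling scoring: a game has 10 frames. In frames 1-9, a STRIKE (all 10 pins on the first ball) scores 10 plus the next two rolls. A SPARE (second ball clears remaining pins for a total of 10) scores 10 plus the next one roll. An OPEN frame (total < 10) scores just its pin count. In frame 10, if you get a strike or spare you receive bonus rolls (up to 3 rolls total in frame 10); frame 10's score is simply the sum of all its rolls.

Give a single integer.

Answer: 17

Derivation:
Frame 1: OPEN (7+0=7). Cumulative: 7
Frame 2: OPEN (0+5=5). Cumulative: 12
Frame 3: OPEN (4+3=7). Cumulative: 19
Frame 4: OPEN (5+3=8). Cumulative: 27
Frame 5: STRIKE. 10 + next two rolls (1+9) = 20. Cumulative: 47
Frame 6: SPARE (1+9=10). 10 + next roll (10) = 20. Cumulative: 67
Frame 7: STRIKE. 10 + next two rolls (4+4) = 18. Cumulative: 85
Frame 8: OPEN (4+4=8). Cumulative: 93
Frame 9: SPARE (9+1=10). 10 + next roll (7) = 17. Cumulative: 110
Frame 10: OPEN. Sum of all frame-10 rolls (7+2) = 9. Cumulative: 119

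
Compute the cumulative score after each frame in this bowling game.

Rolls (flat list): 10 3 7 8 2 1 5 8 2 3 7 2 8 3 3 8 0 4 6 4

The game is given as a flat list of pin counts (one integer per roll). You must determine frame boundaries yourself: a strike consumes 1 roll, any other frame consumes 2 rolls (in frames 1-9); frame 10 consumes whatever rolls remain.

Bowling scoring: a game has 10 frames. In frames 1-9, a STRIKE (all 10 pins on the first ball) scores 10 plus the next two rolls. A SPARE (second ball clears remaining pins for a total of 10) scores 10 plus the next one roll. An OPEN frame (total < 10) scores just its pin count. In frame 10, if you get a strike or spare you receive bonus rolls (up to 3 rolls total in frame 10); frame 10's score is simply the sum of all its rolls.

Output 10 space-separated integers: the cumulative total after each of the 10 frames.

Frame 1: STRIKE. 10 + next two rolls (3+7) = 20. Cumulative: 20
Frame 2: SPARE (3+7=10). 10 + next roll (8) = 18. Cumulative: 38
Frame 3: SPARE (8+2=10). 10 + next roll (1) = 11. Cumulative: 49
Frame 4: OPEN (1+5=6). Cumulative: 55
Frame 5: SPARE (8+2=10). 10 + next roll (3) = 13. Cumulative: 68
Frame 6: SPARE (3+7=10). 10 + next roll (2) = 12. Cumulative: 80
Frame 7: SPARE (2+8=10). 10 + next roll (3) = 13. Cumulative: 93
Frame 8: OPEN (3+3=6). Cumulative: 99
Frame 9: OPEN (8+0=8). Cumulative: 107
Frame 10: SPARE. Sum of all frame-10 rolls (4+6+4) = 14. Cumulative: 121

Answer: 20 38 49 55 68 80 93 99 107 121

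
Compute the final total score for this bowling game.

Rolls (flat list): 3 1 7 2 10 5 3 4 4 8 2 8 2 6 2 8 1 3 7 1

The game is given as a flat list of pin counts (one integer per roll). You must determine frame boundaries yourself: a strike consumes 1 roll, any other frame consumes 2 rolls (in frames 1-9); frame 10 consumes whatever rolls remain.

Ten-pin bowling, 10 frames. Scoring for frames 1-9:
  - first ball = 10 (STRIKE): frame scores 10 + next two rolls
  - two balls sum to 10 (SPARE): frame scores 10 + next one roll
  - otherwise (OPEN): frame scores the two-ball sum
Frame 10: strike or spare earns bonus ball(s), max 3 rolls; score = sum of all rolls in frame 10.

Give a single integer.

Answer: 109

Derivation:
Frame 1: OPEN (3+1=4). Cumulative: 4
Frame 2: OPEN (7+2=9). Cumulative: 13
Frame 3: STRIKE. 10 + next two rolls (5+3) = 18. Cumulative: 31
Frame 4: OPEN (5+3=8). Cumulative: 39
Frame 5: OPEN (4+4=8). Cumulative: 47
Frame 6: SPARE (8+2=10). 10 + next roll (8) = 18. Cumulative: 65
Frame 7: SPARE (8+2=10). 10 + next roll (6) = 16. Cumulative: 81
Frame 8: OPEN (6+2=8). Cumulative: 89
Frame 9: OPEN (8+1=9). Cumulative: 98
Frame 10: SPARE. Sum of all frame-10 rolls (3+7+1) = 11. Cumulative: 109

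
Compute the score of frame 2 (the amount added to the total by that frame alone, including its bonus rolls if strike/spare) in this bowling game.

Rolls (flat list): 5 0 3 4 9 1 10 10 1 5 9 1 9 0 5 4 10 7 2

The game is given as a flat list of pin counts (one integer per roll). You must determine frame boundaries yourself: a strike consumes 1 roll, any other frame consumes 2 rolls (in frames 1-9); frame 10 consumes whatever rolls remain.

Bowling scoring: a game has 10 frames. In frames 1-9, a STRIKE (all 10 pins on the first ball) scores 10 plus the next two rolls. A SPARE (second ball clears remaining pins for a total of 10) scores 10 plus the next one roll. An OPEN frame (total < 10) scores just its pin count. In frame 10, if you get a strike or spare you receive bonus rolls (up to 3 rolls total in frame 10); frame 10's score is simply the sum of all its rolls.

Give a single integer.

Frame 1: OPEN (5+0=5). Cumulative: 5
Frame 2: OPEN (3+4=7). Cumulative: 12
Frame 3: SPARE (9+1=10). 10 + next roll (10) = 20. Cumulative: 32
Frame 4: STRIKE. 10 + next two rolls (10+1) = 21. Cumulative: 53

Answer: 7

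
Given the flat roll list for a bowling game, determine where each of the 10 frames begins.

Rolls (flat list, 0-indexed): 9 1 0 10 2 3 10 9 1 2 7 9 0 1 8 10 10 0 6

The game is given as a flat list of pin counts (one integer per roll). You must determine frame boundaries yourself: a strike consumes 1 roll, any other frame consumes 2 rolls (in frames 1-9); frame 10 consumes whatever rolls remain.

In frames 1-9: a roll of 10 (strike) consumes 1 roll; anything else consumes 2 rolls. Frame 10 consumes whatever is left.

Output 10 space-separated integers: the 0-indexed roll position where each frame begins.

Answer: 0 2 4 6 7 9 11 13 15 16

Derivation:
Frame 1 starts at roll index 0: rolls=9,1 (sum=10), consumes 2 rolls
Frame 2 starts at roll index 2: rolls=0,10 (sum=10), consumes 2 rolls
Frame 3 starts at roll index 4: rolls=2,3 (sum=5), consumes 2 rolls
Frame 4 starts at roll index 6: roll=10 (strike), consumes 1 roll
Frame 5 starts at roll index 7: rolls=9,1 (sum=10), consumes 2 rolls
Frame 6 starts at roll index 9: rolls=2,7 (sum=9), consumes 2 rolls
Frame 7 starts at roll index 11: rolls=9,0 (sum=9), consumes 2 rolls
Frame 8 starts at roll index 13: rolls=1,8 (sum=9), consumes 2 rolls
Frame 9 starts at roll index 15: roll=10 (strike), consumes 1 roll
Frame 10 starts at roll index 16: 3 remaining rolls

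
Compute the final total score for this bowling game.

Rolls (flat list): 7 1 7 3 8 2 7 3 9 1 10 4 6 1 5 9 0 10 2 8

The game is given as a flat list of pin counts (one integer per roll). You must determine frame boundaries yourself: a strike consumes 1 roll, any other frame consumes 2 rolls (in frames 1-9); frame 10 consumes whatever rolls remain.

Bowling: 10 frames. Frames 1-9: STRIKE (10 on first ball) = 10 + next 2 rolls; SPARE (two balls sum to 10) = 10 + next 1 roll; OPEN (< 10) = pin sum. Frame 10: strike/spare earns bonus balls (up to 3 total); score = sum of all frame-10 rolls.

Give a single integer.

Answer: 148

Derivation:
Frame 1: OPEN (7+1=8). Cumulative: 8
Frame 2: SPARE (7+3=10). 10 + next roll (8) = 18. Cumulative: 26
Frame 3: SPARE (8+2=10). 10 + next roll (7) = 17. Cumulative: 43
Frame 4: SPARE (7+3=10). 10 + next roll (9) = 19. Cumulative: 62
Frame 5: SPARE (9+1=10). 10 + next roll (10) = 20. Cumulative: 82
Frame 6: STRIKE. 10 + next two rolls (4+6) = 20. Cumulative: 102
Frame 7: SPARE (4+6=10). 10 + next roll (1) = 11. Cumulative: 113
Frame 8: OPEN (1+5=6). Cumulative: 119
Frame 9: OPEN (9+0=9). Cumulative: 128
Frame 10: STRIKE. Sum of all frame-10 rolls (10+2+8) = 20. Cumulative: 148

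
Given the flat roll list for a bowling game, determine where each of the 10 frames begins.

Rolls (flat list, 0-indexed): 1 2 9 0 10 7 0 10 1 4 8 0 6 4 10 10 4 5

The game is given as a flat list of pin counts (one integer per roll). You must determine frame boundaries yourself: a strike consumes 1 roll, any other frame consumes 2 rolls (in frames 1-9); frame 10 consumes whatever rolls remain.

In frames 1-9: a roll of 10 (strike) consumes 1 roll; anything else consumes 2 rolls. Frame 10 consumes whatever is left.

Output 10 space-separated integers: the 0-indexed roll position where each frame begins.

Frame 1 starts at roll index 0: rolls=1,2 (sum=3), consumes 2 rolls
Frame 2 starts at roll index 2: rolls=9,0 (sum=9), consumes 2 rolls
Frame 3 starts at roll index 4: roll=10 (strike), consumes 1 roll
Frame 4 starts at roll index 5: rolls=7,0 (sum=7), consumes 2 rolls
Frame 5 starts at roll index 7: roll=10 (strike), consumes 1 roll
Frame 6 starts at roll index 8: rolls=1,4 (sum=5), consumes 2 rolls
Frame 7 starts at roll index 10: rolls=8,0 (sum=8), consumes 2 rolls
Frame 8 starts at roll index 12: rolls=6,4 (sum=10), consumes 2 rolls
Frame 9 starts at roll index 14: roll=10 (strike), consumes 1 roll
Frame 10 starts at roll index 15: 3 remaining rolls

Answer: 0 2 4 5 7 8 10 12 14 15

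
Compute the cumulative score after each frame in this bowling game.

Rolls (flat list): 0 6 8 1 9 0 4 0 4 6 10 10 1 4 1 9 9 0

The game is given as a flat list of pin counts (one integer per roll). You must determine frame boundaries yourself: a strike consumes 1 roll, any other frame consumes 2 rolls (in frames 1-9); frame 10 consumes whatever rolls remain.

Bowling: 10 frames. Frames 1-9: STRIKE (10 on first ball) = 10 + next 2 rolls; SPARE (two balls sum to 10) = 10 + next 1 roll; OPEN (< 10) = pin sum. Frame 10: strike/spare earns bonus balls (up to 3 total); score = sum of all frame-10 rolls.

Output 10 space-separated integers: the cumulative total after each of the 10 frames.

Answer: 6 15 24 28 48 69 84 89 108 117

Derivation:
Frame 1: OPEN (0+6=6). Cumulative: 6
Frame 2: OPEN (8+1=9). Cumulative: 15
Frame 3: OPEN (9+0=9). Cumulative: 24
Frame 4: OPEN (4+0=4). Cumulative: 28
Frame 5: SPARE (4+6=10). 10 + next roll (10) = 20. Cumulative: 48
Frame 6: STRIKE. 10 + next two rolls (10+1) = 21. Cumulative: 69
Frame 7: STRIKE. 10 + next two rolls (1+4) = 15. Cumulative: 84
Frame 8: OPEN (1+4=5). Cumulative: 89
Frame 9: SPARE (1+9=10). 10 + next roll (9) = 19. Cumulative: 108
Frame 10: OPEN. Sum of all frame-10 rolls (9+0) = 9. Cumulative: 117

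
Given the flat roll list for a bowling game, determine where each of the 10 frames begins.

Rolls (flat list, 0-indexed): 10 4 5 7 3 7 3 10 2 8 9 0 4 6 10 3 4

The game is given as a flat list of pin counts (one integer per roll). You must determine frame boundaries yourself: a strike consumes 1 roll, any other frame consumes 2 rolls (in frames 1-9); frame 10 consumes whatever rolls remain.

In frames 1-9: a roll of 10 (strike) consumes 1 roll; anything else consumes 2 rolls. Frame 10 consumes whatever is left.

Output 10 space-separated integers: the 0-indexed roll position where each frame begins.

Frame 1 starts at roll index 0: roll=10 (strike), consumes 1 roll
Frame 2 starts at roll index 1: rolls=4,5 (sum=9), consumes 2 rolls
Frame 3 starts at roll index 3: rolls=7,3 (sum=10), consumes 2 rolls
Frame 4 starts at roll index 5: rolls=7,3 (sum=10), consumes 2 rolls
Frame 5 starts at roll index 7: roll=10 (strike), consumes 1 roll
Frame 6 starts at roll index 8: rolls=2,8 (sum=10), consumes 2 rolls
Frame 7 starts at roll index 10: rolls=9,0 (sum=9), consumes 2 rolls
Frame 8 starts at roll index 12: rolls=4,6 (sum=10), consumes 2 rolls
Frame 9 starts at roll index 14: roll=10 (strike), consumes 1 roll
Frame 10 starts at roll index 15: 2 remaining rolls

Answer: 0 1 3 5 7 8 10 12 14 15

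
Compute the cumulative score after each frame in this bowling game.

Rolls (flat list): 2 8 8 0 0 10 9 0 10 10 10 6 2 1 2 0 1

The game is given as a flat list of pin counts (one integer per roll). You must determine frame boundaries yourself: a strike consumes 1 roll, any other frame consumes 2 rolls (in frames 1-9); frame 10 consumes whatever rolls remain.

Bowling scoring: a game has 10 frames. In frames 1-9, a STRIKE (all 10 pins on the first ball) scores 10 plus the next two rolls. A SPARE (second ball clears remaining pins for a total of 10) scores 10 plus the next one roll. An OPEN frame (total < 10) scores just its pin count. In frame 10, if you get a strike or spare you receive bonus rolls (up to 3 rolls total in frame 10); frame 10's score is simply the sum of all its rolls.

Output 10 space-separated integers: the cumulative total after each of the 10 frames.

Answer: 18 26 45 54 84 110 128 136 139 140

Derivation:
Frame 1: SPARE (2+8=10). 10 + next roll (8) = 18. Cumulative: 18
Frame 2: OPEN (8+0=8). Cumulative: 26
Frame 3: SPARE (0+10=10). 10 + next roll (9) = 19. Cumulative: 45
Frame 4: OPEN (9+0=9). Cumulative: 54
Frame 5: STRIKE. 10 + next two rolls (10+10) = 30. Cumulative: 84
Frame 6: STRIKE. 10 + next two rolls (10+6) = 26. Cumulative: 110
Frame 7: STRIKE. 10 + next two rolls (6+2) = 18. Cumulative: 128
Frame 8: OPEN (6+2=8). Cumulative: 136
Frame 9: OPEN (1+2=3). Cumulative: 139
Frame 10: OPEN. Sum of all frame-10 rolls (0+1) = 1. Cumulative: 140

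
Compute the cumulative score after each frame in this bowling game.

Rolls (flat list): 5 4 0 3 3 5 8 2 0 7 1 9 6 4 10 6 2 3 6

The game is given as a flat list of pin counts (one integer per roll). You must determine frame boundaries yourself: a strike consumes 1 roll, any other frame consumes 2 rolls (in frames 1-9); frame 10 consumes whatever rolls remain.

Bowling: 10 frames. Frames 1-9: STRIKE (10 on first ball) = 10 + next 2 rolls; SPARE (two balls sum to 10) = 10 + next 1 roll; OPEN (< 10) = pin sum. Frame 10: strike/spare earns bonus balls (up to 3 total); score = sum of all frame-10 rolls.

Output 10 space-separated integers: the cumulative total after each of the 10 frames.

Frame 1: OPEN (5+4=9). Cumulative: 9
Frame 2: OPEN (0+3=3). Cumulative: 12
Frame 3: OPEN (3+5=8). Cumulative: 20
Frame 4: SPARE (8+2=10). 10 + next roll (0) = 10. Cumulative: 30
Frame 5: OPEN (0+7=7). Cumulative: 37
Frame 6: SPARE (1+9=10). 10 + next roll (6) = 16. Cumulative: 53
Frame 7: SPARE (6+4=10). 10 + next roll (10) = 20. Cumulative: 73
Frame 8: STRIKE. 10 + next two rolls (6+2) = 18. Cumulative: 91
Frame 9: OPEN (6+2=8). Cumulative: 99
Frame 10: OPEN. Sum of all frame-10 rolls (3+6) = 9. Cumulative: 108

Answer: 9 12 20 30 37 53 73 91 99 108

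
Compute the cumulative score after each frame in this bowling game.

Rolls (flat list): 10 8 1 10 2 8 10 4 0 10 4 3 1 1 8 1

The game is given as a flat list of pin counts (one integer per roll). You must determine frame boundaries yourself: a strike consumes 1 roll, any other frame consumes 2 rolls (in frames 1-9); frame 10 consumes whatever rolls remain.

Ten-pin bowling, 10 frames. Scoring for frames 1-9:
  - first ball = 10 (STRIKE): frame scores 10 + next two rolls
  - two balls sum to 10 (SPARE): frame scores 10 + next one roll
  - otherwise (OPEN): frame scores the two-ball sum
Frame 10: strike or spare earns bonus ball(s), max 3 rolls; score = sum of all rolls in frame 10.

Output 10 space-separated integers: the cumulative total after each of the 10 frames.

Answer: 19 28 48 68 82 86 103 110 112 121

Derivation:
Frame 1: STRIKE. 10 + next two rolls (8+1) = 19. Cumulative: 19
Frame 2: OPEN (8+1=9). Cumulative: 28
Frame 3: STRIKE. 10 + next two rolls (2+8) = 20. Cumulative: 48
Frame 4: SPARE (2+8=10). 10 + next roll (10) = 20. Cumulative: 68
Frame 5: STRIKE. 10 + next two rolls (4+0) = 14. Cumulative: 82
Frame 6: OPEN (4+0=4). Cumulative: 86
Frame 7: STRIKE. 10 + next two rolls (4+3) = 17. Cumulative: 103
Frame 8: OPEN (4+3=7). Cumulative: 110
Frame 9: OPEN (1+1=2). Cumulative: 112
Frame 10: OPEN. Sum of all frame-10 rolls (8+1) = 9. Cumulative: 121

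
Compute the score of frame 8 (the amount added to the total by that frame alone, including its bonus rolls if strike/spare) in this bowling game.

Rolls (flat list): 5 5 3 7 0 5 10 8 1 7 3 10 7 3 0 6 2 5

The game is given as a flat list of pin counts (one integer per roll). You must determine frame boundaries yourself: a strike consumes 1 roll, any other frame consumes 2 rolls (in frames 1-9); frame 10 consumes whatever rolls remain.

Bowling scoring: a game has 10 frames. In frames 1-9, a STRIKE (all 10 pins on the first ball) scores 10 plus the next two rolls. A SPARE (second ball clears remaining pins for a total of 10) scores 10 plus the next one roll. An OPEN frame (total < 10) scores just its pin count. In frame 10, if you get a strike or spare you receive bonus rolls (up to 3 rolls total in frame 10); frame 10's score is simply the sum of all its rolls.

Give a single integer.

Answer: 10

Derivation:
Frame 1: SPARE (5+5=10). 10 + next roll (3) = 13. Cumulative: 13
Frame 2: SPARE (3+7=10). 10 + next roll (0) = 10. Cumulative: 23
Frame 3: OPEN (0+5=5). Cumulative: 28
Frame 4: STRIKE. 10 + next two rolls (8+1) = 19. Cumulative: 47
Frame 5: OPEN (8+1=9). Cumulative: 56
Frame 6: SPARE (7+3=10). 10 + next roll (10) = 20. Cumulative: 76
Frame 7: STRIKE. 10 + next two rolls (7+3) = 20. Cumulative: 96
Frame 8: SPARE (7+3=10). 10 + next roll (0) = 10. Cumulative: 106
Frame 9: OPEN (0+6=6). Cumulative: 112
Frame 10: OPEN. Sum of all frame-10 rolls (2+5) = 7. Cumulative: 119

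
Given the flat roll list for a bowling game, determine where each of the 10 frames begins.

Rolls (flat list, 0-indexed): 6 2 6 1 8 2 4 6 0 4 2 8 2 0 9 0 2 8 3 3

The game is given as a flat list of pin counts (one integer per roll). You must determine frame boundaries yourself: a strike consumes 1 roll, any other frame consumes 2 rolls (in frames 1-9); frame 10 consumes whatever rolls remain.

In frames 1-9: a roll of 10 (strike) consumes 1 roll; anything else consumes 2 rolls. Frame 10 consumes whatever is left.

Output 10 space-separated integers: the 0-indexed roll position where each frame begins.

Frame 1 starts at roll index 0: rolls=6,2 (sum=8), consumes 2 rolls
Frame 2 starts at roll index 2: rolls=6,1 (sum=7), consumes 2 rolls
Frame 3 starts at roll index 4: rolls=8,2 (sum=10), consumes 2 rolls
Frame 4 starts at roll index 6: rolls=4,6 (sum=10), consumes 2 rolls
Frame 5 starts at roll index 8: rolls=0,4 (sum=4), consumes 2 rolls
Frame 6 starts at roll index 10: rolls=2,8 (sum=10), consumes 2 rolls
Frame 7 starts at roll index 12: rolls=2,0 (sum=2), consumes 2 rolls
Frame 8 starts at roll index 14: rolls=9,0 (sum=9), consumes 2 rolls
Frame 9 starts at roll index 16: rolls=2,8 (sum=10), consumes 2 rolls
Frame 10 starts at roll index 18: 2 remaining rolls

Answer: 0 2 4 6 8 10 12 14 16 18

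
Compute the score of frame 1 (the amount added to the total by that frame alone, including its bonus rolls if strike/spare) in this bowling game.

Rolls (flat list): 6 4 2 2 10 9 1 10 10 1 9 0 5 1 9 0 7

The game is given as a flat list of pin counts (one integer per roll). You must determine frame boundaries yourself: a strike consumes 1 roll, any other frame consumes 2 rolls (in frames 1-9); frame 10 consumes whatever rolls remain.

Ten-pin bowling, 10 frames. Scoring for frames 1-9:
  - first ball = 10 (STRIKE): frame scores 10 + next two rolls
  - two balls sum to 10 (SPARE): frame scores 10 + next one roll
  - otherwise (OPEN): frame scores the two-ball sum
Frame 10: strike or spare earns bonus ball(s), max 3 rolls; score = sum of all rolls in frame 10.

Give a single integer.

Answer: 12

Derivation:
Frame 1: SPARE (6+4=10). 10 + next roll (2) = 12. Cumulative: 12
Frame 2: OPEN (2+2=4). Cumulative: 16
Frame 3: STRIKE. 10 + next two rolls (9+1) = 20. Cumulative: 36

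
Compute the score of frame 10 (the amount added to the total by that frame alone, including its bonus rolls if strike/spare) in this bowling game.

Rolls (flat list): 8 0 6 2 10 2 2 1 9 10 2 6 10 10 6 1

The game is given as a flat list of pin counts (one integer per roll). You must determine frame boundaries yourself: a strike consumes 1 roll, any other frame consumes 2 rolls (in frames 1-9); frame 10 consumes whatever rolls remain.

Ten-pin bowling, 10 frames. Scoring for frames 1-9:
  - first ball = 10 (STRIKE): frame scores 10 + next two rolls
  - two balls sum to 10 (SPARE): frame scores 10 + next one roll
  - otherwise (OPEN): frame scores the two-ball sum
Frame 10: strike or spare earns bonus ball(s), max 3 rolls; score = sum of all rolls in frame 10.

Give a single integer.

Frame 1: OPEN (8+0=8). Cumulative: 8
Frame 2: OPEN (6+2=8). Cumulative: 16
Frame 3: STRIKE. 10 + next two rolls (2+2) = 14. Cumulative: 30
Frame 4: OPEN (2+2=4). Cumulative: 34
Frame 5: SPARE (1+9=10). 10 + next roll (10) = 20. Cumulative: 54
Frame 6: STRIKE. 10 + next two rolls (2+6) = 18. Cumulative: 72
Frame 7: OPEN (2+6=8). Cumulative: 80
Frame 8: STRIKE. 10 + next two rolls (10+6) = 26. Cumulative: 106
Frame 9: STRIKE. 10 + next two rolls (6+1) = 17. Cumulative: 123
Frame 10: OPEN. Sum of all frame-10 rolls (6+1) = 7. Cumulative: 130

Answer: 7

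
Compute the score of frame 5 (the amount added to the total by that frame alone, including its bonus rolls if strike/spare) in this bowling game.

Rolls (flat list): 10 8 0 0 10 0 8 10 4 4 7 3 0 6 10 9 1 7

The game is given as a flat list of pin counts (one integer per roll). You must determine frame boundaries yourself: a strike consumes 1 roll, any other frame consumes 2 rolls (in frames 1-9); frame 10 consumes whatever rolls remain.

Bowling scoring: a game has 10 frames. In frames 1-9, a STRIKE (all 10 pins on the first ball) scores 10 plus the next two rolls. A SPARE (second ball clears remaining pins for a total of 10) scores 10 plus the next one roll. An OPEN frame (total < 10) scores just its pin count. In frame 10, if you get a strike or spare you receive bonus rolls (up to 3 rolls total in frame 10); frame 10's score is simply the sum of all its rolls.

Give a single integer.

Frame 1: STRIKE. 10 + next two rolls (8+0) = 18. Cumulative: 18
Frame 2: OPEN (8+0=8). Cumulative: 26
Frame 3: SPARE (0+10=10). 10 + next roll (0) = 10. Cumulative: 36
Frame 4: OPEN (0+8=8). Cumulative: 44
Frame 5: STRIKE. 10 + next two rolls (4+4) = 18. Cumulative: 62
Frame 6: OPEN (4+4=8). Cumulative: 70
Frame 7: SPARE (7+3=10). 10 + next roll (0) = 10. Cumulative: 80

Answer: 18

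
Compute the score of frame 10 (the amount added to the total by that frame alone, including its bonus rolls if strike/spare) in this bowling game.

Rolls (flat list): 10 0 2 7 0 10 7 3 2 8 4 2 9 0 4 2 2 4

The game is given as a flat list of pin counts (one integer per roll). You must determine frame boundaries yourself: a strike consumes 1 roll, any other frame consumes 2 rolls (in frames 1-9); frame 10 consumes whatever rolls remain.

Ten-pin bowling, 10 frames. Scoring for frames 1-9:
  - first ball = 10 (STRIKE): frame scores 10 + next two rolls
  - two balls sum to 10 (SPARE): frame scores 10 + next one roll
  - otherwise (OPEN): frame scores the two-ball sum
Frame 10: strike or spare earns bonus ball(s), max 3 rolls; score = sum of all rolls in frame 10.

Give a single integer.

Answer: 6

Derivation:
Frame 1: STRIKE. 10 + next two rolls (0+2) = 12. Cumulative: 12
Frame 2: OPEN (0+2=2). Cumulative: 14
Frame 3: OPEN (7+0=7). Cumulative: 21
Frame 4: STRIKE. 10 + next two rolls (7+3) = 20. Cumulative: 41
Frame 5: SPARE (7+3=10). 10 + next roll (2) = 12. Cumulative: 53
Frame 6: SPARE (2+8=10). 10 + next roll (4) = 14. Cumulative: 67
Frame 7: OPEN (4+2=6). Cumulative: 73
Frame 8: OPEN (9+0=9). Cumulative: 82
Frame 9: OPEN (4+2=6). Cumulative: 88
Frame 10: OPEN. Sum of all frame-10 rolls (2+4) = 6. Cumulative: 94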